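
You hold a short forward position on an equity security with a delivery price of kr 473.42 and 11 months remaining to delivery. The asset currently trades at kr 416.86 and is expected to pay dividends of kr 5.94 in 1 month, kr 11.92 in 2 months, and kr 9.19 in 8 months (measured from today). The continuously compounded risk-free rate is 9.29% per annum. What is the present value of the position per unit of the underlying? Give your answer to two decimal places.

PV(remaining dividends) I = 5.94·e^(−0.0929·1/12) + 11.92·e^(−0.0929·2/12) + 9.19·e^(−0.0929·8/12) = 26.2692
Current forward F = (S − I)·e^(rT) = (416.86 − 26.2692)·e^(0.0929·11/12) = 390.5908 × 1.088889 = 425.3100
Value (long) = (F − K)·e^(−rT) = (425.3100 − 473.42) × 0.918367 = -44.1826
Short position value = −(long value) = kr 44.18

kr 44.18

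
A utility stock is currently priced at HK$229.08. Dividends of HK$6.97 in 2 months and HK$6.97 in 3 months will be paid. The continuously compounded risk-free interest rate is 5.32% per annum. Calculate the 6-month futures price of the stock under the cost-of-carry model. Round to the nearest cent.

PV(dividends) I = 6.97·e^(−0.0532·2/12) + 6.97·e^(−0.0532·3/12)
I = 6.9085 + 6.8779 = 13.7864
F = (S − I)·e^(rT) = (229.08 − 13.7864) · e^(0.0532·6/12)
= 215.2936 · e^0.026600 = 215.2936 × 1.026957 = HK$221.10

HK$221.10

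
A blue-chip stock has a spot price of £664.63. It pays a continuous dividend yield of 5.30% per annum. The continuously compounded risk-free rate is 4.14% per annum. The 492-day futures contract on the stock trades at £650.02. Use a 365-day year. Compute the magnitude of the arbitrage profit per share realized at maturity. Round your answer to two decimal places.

Fair futures: F* = S·e^(carry·T), with carry = (r − q) = 0.0414 − 0.0530 = -0.0116
F* = 664.63 · e^(-0.0116 × 492/365) = 664.63 · e^-0.015636 = 664.63 × 0.984486 = £654.3189
Market £650.02 < fair £654.3189: forward underpriced → reverse cash-and-carry (short spot, go long the forward).
At maturity, profit = |F_mkt − F*| = |650.02 − 654.3189| = £4.30 per share

£4.30 per share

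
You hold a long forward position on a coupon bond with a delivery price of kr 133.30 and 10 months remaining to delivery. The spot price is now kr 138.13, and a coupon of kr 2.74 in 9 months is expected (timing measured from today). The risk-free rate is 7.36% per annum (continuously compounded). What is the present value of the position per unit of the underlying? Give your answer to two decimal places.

PV(remaining coupons) I = 2.74·e^(−0.0736·9/12) = 2.5929
Current forward F = (S − I)·e^(rT) = (138.13 − 2.5929)·e^(0.0736·10/12) = 135.5371 × 1.063253 = 144.1102
Value (long) = (F − K)·e^(−rT) = (144.1102 − 133.30) × 0.940510 = 10.1671
Value = kr 10.17

kr 10.17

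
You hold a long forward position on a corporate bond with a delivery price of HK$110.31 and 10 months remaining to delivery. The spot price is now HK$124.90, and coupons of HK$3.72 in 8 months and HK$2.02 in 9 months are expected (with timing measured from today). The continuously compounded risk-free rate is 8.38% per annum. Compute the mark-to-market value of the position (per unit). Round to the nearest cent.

HK$16.62

PV(remaining coupons) I = 3.72·e^(−0.0838·8/12) + 2.02·e^(−0.0838·9/12) = 5.4148
Current forward F = (S − I)·e^(rT) = (124.90 − 5.4148)·e^(0.0838·10/12) = 119.4852 × 1.072329 = 128.1274
Value (long) = (F − K)·e^(−rT) = (128.1274 − 110.31) × 0.932549 = 16.6156
Value = HK$16.62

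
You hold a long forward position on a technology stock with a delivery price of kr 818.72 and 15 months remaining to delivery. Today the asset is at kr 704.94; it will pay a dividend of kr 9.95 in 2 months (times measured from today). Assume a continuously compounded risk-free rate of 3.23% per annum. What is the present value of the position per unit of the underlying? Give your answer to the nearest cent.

-kr 91.28

PV(remaining dividends) I = 9.95·e^(−0.0323·2/12) = 9.8966
Current forward F = (S − I)·e^(rT) = (704.94 − 9.8966)·e^(0.0323·15/12) = 695.0434 × 1.041201 = 723.6799
Value (long) = (F − K)·e^(−rT) = (723.6799 − 818.72) × 0.960429 = -91.2793
Value = -kr 91.28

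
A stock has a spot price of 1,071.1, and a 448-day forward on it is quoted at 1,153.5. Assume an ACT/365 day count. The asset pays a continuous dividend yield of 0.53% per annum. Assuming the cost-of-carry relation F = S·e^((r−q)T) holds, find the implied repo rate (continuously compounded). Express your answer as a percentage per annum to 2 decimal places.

6.57%

From F = S·e^((r−q)T): (r − q) = ln(F/S)/T
ln(1153.5/1071.1) = ln(1.076930) = 0.074114
(r − q) = 0.074114 / (448/365) = 0.060383
r = ln(F/S)/T + q = 0.060383 + 0.0053 = 0.065683
r = 6.57%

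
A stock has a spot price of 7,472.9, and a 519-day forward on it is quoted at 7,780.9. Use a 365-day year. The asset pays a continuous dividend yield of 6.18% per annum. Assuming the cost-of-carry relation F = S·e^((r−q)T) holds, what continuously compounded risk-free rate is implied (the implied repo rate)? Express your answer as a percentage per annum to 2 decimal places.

From F = S·e^((r−q)T): (r − q) = ln(F/S)/T
ln(7780.9/7472.9) = ln(1.041216) = 0.040389
(r − q) = 0.040389 / (519/365) = 0.028405
r = ln(F/S)/T + q = 0.028405 + 0.0618 = 0.090205
r = 9.02%

9.02%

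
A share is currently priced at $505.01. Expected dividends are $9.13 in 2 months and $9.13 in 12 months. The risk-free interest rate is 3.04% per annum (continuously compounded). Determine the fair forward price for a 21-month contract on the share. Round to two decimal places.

PV(dividends) I = 9.13·e^(−0.0304·2/12) + 9.13·e^(−0.0304·12/12)
I = 9.0839 + 8.8566 = 17.9405
F = (S − I)·e^(rT) = (505.01 − 17.9405) · e^(0.0304·21/12)
= 487.0695 · e^0.053200 = 487.0695 × 1.054641 = $513.68

$513.68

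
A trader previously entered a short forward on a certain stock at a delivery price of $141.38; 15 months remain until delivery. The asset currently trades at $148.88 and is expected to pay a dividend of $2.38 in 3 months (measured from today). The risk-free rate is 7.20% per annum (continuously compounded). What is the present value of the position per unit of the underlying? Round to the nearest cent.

PV(remaining dividends) I = 2.38·e^(−0.0720·3/12) = 2.3375
Current forward F = (S − I)·e^(rT) = (148.88 − 2.3375)·e^(0.0720·15/12) = 146.5425 × 1.094174 = 160.3430
Value (long) = (F − K)·e^(−rT) = (160.3430 − 141.38) × 0.913931 = 17.3309
Short position value = −(long value) = -$17.33

-$17.33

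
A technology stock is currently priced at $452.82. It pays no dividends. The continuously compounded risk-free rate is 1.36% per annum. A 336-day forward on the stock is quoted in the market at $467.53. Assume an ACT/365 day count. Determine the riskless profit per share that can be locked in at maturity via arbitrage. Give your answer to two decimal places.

$9.01 per share

Fair forward: F* = S·e^(carry·T), with carry = r = 0.0136
F* = 452.82 · e^(0.0136 × 336/365) = 452.82 · e^0.012519 = 452.82 × 1.012598 = $458.5246
Market $467.53 > fair $458.5246: forward overpriced → cash-and-carry (buy spot, short the forward).
At maturity, profit = |F_mkt − F*| = |467.53 − 458.5246| = $9.01 per share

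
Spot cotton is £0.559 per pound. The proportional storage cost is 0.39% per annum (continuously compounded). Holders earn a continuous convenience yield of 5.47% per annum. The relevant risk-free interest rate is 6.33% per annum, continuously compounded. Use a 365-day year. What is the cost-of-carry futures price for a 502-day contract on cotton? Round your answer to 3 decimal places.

£0.569 per pound

Net carry = r + u − y = 0.0633 + 0.0039 − 0.0547 = 0.0125
F = S·e^((r+u−y)T) = 0.559 · e^(0.0125 × 502/365) = 0.559 · e^0.017192
= 0.559 × 1.017341 = £0.569 per pound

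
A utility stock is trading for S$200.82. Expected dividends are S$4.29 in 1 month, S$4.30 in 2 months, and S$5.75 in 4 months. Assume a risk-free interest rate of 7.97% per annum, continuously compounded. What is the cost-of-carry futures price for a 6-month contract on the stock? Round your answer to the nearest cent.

PV(dividends) I = 4.29·e^(−0.0797·1/12) + 4.30·e^(−0.0797·2/12) + 5.75·e^(−0.0797·4/12)
I = 4.2616 + 4.2433 + 5.5993 = 14.1042
F = (S − I)·e^(rT) = (200.82 − 14.1042) · e^(0.0797·6/12)
= 186.7158 · e^0.039850 = 186.7158 × 1.040655 = S$194.31

S$194.31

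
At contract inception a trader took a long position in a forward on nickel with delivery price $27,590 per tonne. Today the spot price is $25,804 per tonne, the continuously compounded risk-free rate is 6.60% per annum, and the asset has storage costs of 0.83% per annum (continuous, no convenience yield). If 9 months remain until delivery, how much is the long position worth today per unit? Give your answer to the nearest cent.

-$292.41 per tonne

Current fair forward for the remaining 9 months: F = S·e^((r + u)·T), (r + u) = 0.0660 + 0.0083 = 0.0743
F = 25804 · e^(0.0743 × 9/12) = 25804 × 1.05730688 = 27282.7467
Value of long forward = (F − K)·e^(−rT) = (27282.7467 − 27590) · e^(−0.0660·9/12)
= -307.2533 × 0.95170516 = -292.41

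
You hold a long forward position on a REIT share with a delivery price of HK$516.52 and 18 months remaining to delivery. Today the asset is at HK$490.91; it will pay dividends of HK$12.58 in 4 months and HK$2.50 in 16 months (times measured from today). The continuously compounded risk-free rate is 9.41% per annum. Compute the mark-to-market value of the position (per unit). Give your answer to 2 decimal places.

HK$27.99

PV(remaining dividends) I = 12.58·e^(−0.0941·4/12) + 2.50·e^(−0.0941·16/12) = 14.3967
Current forward F = (S − I)·e^(rT) = (490.91 − 14.3967)·e^(0.0941·18/12) = 476.5133 × 1.151597 = 548.7513
Value (long) = (F − K)·e^(−rT) = (548.7513 − 516.52) × 0.868359 = 27.9883
Value = HK$27.99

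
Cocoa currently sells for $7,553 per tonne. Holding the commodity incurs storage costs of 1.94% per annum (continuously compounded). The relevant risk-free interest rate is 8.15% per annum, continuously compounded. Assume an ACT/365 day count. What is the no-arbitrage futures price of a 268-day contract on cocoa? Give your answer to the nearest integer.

Net carry = r + u − y = 0.0815 + 0.0194 − 0.0000 = 0.1009
F = S·e^((r+u−y)T) = 7553 · e^(0.1009 × 268/365) = 7553 · e^0.074085
= 7553 × 1.076898 = $8,134 per tonne

$8,134 per tonne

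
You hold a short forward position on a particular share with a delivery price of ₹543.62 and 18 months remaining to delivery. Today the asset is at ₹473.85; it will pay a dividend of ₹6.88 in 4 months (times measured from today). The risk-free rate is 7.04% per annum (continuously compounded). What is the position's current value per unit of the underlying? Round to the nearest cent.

₹22.01

PV(remaining dividends) I = 6.88·e^(−0.0704·4/12) = 6.7204
Current forward F = (S − I)·e^(rT) = (473.85 − 6.7204)·e^(0.0704·18/12) = 467.1296 × 1.111377 = 519.1571
Value (long) = (F − K)·e^(−rT) = (519.1571 − 543.62) × 0.899784 = -22.0113
Short position value = −(long value) = ₹22.01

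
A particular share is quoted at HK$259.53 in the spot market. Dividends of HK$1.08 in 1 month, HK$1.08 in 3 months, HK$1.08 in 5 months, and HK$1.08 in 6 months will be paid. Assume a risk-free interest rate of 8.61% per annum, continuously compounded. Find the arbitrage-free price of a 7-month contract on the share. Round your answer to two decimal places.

HK$268.48

PV(dividends) I = 1.08·e^(−0.0861·1/12) + 1.08·e^(−0.0861·3/12) + 1.08·e^(−0.0861·5/12) + 1.08·e^(−0.0861·6/12)
I = 1.0723 + 1.0570 + 1.0419 + 1.0345 = 4.2057
F = (S − I)·e^(rT) = (259.53 − 4.2057) · e^(0.0861·7/12)
= 255.3243 · e^0.050225 = 255.3243 × 1.051508 = HK$268.48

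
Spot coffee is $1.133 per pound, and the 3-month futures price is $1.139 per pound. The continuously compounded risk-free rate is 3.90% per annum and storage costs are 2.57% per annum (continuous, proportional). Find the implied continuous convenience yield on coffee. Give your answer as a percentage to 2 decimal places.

F = S·e^((r+u−y)T) ⇒ (r+u−y) = ln(F/S)/T
ln(1.139/1.133) = 0.005282; /T ⇒ 0.021128
y = r + u − ln(F/S)/T = 0.0390 + 0.0257 − 0.021128 = 0.043572
y = 4.36%

4.36%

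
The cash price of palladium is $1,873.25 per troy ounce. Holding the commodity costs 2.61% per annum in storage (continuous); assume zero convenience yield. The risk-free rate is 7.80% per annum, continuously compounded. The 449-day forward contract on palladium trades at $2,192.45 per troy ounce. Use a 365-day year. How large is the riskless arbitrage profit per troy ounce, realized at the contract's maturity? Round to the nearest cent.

$63.28 per troy ounce

Fair forward: F* = S·e^(carry·T), with carry = (r + u) = 0.0780 + 0.0261 = 0.1041
F* = 1873.25 · e^(0.1041 × 449/365) = 1873.25 · e^0.12805726 = 1873.25 × 1.13661808 = $2129.1698
Market $2192.45 > fair $2129.1698: forward overpriced → cash-and-carry (buy spot, short the forward).
At maturity, profit = |F_mkt − F*| = |2192.45 − 2129.1698| = $63.28 per troy ounce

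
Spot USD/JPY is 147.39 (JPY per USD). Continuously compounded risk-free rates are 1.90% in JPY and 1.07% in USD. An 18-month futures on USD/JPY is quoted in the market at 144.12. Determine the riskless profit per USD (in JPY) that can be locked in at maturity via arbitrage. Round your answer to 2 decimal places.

5.12 per USD (in JPY)

Fair futures: F* = S·e^(carry·T), with carry = (r_JPY − r_USD) = 0.0190 − 0.0107 = 0.0083
F* = 147.39 · e^(0.0083 × 18/12) = 147.39 · e^0.012450 = 147.39 × 1.012528 = 149.2365
Market 144.12 < fair 149.2365: forward underpriced → reverse cash-and-carry (short spot, go long the forward).
At maturity, profit = |F_mkt − F*| = |144.12 − 149.2365| = 5.12 per USD (in JPY)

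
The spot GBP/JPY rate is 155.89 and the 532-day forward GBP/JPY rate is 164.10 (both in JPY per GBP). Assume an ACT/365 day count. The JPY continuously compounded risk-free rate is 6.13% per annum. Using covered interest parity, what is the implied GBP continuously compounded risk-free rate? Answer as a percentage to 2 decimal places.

F = S·e^((r_JPY − r_GBP)T) ⇒ r_GBP = r_JPY − ln(F/S)/T
ln(164.10/155.89) = 0.051325; /(532/365) = 0.035214
r_GBP = 0.0613 − 0.035214 = 0.026086
r_GBP = 2.61%

2.61%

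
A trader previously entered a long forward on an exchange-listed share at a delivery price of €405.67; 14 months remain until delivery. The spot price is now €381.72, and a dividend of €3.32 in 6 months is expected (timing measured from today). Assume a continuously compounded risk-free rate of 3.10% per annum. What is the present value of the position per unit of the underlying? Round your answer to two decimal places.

-€12.81

PV(remaining dividends) I = 3.32·e^(−0.0310·6/12) = 3.2689
Current forward F = (S − I)·e^(rT) = (381.72 − 3.2689)·e^(0.0310·14/12) = 378.4511 × 1.036829 = 392.3891
Value (long) = (F − K)·e^(−rT) = (392.3891 − 405.67) × 0.964480 = -12.8092
Value = -€12.81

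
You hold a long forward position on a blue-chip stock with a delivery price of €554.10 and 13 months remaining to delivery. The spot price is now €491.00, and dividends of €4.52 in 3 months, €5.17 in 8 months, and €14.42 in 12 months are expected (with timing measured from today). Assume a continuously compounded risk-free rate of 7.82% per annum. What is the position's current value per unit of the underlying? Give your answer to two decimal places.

-€40.77

PV(remaining dividends) I = 4.52·e^(−0.0782·3/12) + 5.17·e^(−0.0782·8/12) + 14.42·e^(−0.0782·12/12) = 22.6752
Current forward F = (S − I)·e^(rT) = (491.00 − 22.6752)·e^(0.0782·13/12) = 468.3248 × 1.088409 = 509.7289
Value (long) = (F − K)·e^(−rT) = (509.7289 − 554.10) × 0.918773 = -40.7670
Value = -€40.77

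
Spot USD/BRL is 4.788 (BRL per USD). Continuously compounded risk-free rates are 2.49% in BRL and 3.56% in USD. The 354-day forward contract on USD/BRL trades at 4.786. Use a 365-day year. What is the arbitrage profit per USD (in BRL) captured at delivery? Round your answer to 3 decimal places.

0.047 per USD (in BRL)

Fair forward: F* = S·e^(carry·T), with carry = (r_BRL − r_USD) = 0.0249 − 0.0356 = -0.0107
F* = 4.788 · e^(-0.0107 × 354/365) = 4.788 · e^-0.010378 = 4.788 × 0.989676 = 4.7386
Market 4.786 > fair 4.7386: forward overpriced → cash-and-carry (buy spot, short the forward).
At maturity, profit = |F_mkt − F*| = |4.786 − 4.7386| = 0.047 per USD (in BRL)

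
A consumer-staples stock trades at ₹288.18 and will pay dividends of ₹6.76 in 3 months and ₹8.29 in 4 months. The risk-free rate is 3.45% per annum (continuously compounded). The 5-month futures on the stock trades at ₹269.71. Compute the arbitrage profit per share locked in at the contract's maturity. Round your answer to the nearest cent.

₹7.53 per share

PV(dividends) I = 6.76·e^(−0.0345·3/12) + 8.29·e^(−0.0345·4/12) = 14.8972
Fair futures F* = (S − I)·e^(rT) = (288.18 − 14.8972)·e^0.014375 = 273.2828 × 1.014479 = 277.2397
Market ₹269.71 < fair 277.2397: forward underpriced → reverse cash-and-carry (short the stock, invest proceeds at r, pay the dividends, go long the forward).
Profit at T = |F_mkt − F*| = |269.71 − 277.2397| = ₹7.53 per share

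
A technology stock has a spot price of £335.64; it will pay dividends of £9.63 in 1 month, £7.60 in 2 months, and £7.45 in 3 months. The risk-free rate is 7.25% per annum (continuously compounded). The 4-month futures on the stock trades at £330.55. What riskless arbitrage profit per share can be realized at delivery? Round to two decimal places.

PV(dividends) I = 9.63·e^(−0.0725·1/12) + 7.60·e^(−0.0725·2/12) + 7.45·e^(−0.0725·3/12) = 24.3969
Fair futures F* = (S − I)·e^(rT) = (335.64 − 24.3969)·e^0.024167 = 311.2431 × 1.024461 = 318.8564
Market £330.55 > fair 318.8564: forward overpriced → cash-and-carry (borrow at r, buy the stock and collect the dividends, short the forward).
Profit at T = |F_mkt − F*| = |330.55 − 318.8564| = £11.69 per share

£11.69 per share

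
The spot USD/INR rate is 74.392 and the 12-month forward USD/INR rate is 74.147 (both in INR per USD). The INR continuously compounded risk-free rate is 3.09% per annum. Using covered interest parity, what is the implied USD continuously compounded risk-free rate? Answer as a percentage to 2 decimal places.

3.42%

F = S·e^((r_INR − r_USD)T) ⇒ r_USD = r_INR − ln(F/S)/T
ln(74.147/74.392) = -0.003299; /(12/12) = -0.003299
r_USD = 0.0309 + 0.003299 = 0.034199
r_USD = 3.42%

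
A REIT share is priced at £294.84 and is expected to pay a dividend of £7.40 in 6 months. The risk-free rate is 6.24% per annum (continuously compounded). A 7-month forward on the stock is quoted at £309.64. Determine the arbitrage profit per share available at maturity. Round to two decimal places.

£11.31 per share

PV(dividends) I = 7.40·e^(−0.0624·6/12) = 7.1727
Fair forward F* = (S − I)·e^(rT) = (294.84 − 7.1727)·e^0.036400 = 287.6673 × 1.037071 = 298.3314
Market £309.64 > fair 298.3314: forward overpriced → cash-and-carry (borrow at r, buy the stock and collect the dividends, short the forward).
Profit at T = |F_mkt − F*| = |309.64 − 298.3314| = £11.31 per share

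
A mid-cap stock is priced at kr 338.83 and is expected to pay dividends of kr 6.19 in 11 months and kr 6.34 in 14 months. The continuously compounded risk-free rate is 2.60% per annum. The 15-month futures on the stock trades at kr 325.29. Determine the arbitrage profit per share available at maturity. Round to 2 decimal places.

kr 12.14 per share

PV(dividends) I = 6.19·e^(−0.0260·11/12) + 6.34·e^(−0.0260·14/12) = 12.1948
Fair futures F* = (S − I)·e^(rT) = (338.83 − 12.1948)·e^0.032500 = 326.6352 × 1.033034 = 337.4253
Market kr 325.29 < fair 337.4253: forward underpriced → reverse cash-and-carry (short the stock, invest proceeds at r, pay the dividends, go long the forward).
Profit at T = |F_mkt − F*| = |325.29 − 337.4253| = kr 12.14 per share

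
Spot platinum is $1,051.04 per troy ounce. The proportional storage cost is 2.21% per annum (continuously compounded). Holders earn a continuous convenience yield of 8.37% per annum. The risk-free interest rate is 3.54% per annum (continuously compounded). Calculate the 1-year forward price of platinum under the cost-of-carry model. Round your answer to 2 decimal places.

Net carry = r + u − y = 0.0354 + 0.0221 − 0.0837 = -0.0262
F = S·e^((r+u−y)T) = 1051.04 · e^(-0.0262 × 1) = 1051.04 · e^-0.02620000
= 1051.04 × 0.97414024 = $1,023.86 per troy ounce

$1,023.86 per troy ounce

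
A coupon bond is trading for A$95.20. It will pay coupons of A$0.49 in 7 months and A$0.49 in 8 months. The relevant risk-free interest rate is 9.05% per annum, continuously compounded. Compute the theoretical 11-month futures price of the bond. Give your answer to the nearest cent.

PV(coupons) I = 0.49·e^(−0.0905·7/12) + 0.49·e^(−0.0905·8/12)
I = 0.4648 + 0.4613 = 0.9261
F = (S − I)·e^(rT) = (95.20 − 0.9261) · e^(0.0905·11/12)
= 94.2739 · e^0.082958 = 94.2739 × 1.086496 = A$102.43

A$102.43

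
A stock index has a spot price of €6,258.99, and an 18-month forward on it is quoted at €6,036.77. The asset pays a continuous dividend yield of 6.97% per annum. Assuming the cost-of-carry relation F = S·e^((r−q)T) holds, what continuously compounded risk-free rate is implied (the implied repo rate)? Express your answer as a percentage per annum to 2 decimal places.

4.56%

From F = S·e^((r−q)T): (r − q) = ln(F/S)/T
ln(6036.77/6258.99) = ln(0.964496) = -0.036150
(r − q) = -0.036150 / (18/12) = -0.024100
r = ln(F/S)/T + q = -0.024100 + 0.0697 = 0.045600
r = 4.56%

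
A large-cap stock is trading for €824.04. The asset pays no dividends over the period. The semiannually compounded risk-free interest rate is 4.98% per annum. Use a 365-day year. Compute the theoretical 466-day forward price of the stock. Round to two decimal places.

€877.45

F = S · (1+r/2)^(2T)
= 824.04 × 1.064816
F = €877.45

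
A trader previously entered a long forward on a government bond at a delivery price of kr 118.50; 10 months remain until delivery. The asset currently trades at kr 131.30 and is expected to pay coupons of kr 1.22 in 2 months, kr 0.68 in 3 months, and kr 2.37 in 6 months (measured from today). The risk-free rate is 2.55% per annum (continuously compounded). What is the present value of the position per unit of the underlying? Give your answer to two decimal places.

PV(remaining coupons) I = 1.22·e^(−0.0255·2/12) + 0.68·e^(−0.0255·3/12) + 2.37·e^(−0.0255·6/12) = 4.2305
Current forward F = (S − I)·e^(rT) = (131.30 − 4.2305)·e^(0.0255·10/12) = 127.0695 × 1.021477 = 129.7986
Value (long) = (F − K)·e^(−rT) = (129.7986 − 118.50) × 0.978974 = 11.0610
Value = kr 11.06

kr 11.06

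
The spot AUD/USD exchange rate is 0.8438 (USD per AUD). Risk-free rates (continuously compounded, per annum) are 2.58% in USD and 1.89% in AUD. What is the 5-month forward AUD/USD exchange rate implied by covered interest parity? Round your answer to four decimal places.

F = S·e^((r_USD − r_AUD)T) = 0.8438 · e^((0.0258 − 0.0189) × 5/12)
= 0.8438 · e^0.002875 = 0.8438 × 1.002879
F = 0.8462 USD per AUD

0.8462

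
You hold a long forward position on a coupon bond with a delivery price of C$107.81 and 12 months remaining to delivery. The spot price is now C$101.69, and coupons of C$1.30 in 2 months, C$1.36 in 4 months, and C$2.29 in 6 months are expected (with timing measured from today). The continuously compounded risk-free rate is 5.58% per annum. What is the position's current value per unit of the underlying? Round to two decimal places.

-C$5.12

PV(remaining coupons) I = 1.30·e^(−0.0558·2/12) + 1.36·e^(−0.0558·4/12) + 2.29·e^(−0.0558·6/12) = 4.8499
Current forward F = (S − I)·e^(rT) = (101.69 − 4.8499)·e^(0.0558·12/12) = 96.8401 × 1.057386 = 102.3974
Value (long) = (F − K)·e^(−rT) = (102.3974 − 107.81) × 0.945728 = -5.1188
Value = -C$5.12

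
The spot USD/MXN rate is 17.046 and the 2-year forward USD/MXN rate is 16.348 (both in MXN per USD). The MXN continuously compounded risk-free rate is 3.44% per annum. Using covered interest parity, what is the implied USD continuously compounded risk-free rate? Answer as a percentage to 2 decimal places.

5.53%

F = S·e^((r_MXN − r_USD)T) ⇒ r_USD = r_MXN − ln(F/S)/T
ln(16.348/17.046) = -0.041810; /(2) = -0.020905
r_USD = 0.0344 + 0.020905 = 0.055305
r_USD = 5.53%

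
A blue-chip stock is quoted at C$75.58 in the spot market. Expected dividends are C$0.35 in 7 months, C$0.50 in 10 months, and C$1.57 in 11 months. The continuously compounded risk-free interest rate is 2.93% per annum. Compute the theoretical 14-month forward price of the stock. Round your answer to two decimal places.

PV(dividends) I = 0.35·e^(−0.0293·7/12) + 0.50·e^(−0.0293·10/12) + 1.57·e^(−0.0293·11/12)
I = 0.3441 + 0.4879 + 1.5284 = 2.3604
F = (S − I)·e^(rT) = (75.58 − 2.3604) · e^(0.0293·14/12)
= 73.2196 · e^0.034183 = 73.2196 × 1.034774 = C$75.77

C$75.77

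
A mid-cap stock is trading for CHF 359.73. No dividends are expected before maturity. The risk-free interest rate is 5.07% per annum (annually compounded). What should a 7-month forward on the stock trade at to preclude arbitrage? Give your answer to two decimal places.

F = S · (1+r)^T
= 359.73 × 1.029270
F = CHF 370.26

CHF 370.26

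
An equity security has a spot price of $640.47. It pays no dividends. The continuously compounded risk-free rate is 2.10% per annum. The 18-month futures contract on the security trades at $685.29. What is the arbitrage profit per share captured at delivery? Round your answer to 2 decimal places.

Fair futures: F* = S·e^(carry·T), with carry = r = 0.0210
F* = 640.47 · e^(0.0210 × 18/12) = 640.47 · e^0.031500 = 640.47 × 1.032001 = $660.9657
Market $685.29 > fair $660.9657: forward overpriced → cash-and-carry (buy spot, short the forward).
At maturity, profit = |F_mkt − F*| = |685.29 − 660.9657| = $24.32 per share

$24.32 per share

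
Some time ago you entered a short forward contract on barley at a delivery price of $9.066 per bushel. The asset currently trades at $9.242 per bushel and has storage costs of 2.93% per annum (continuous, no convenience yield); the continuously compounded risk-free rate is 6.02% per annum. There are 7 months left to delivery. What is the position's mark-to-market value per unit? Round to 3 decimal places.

Current fair forward for the remaining 7 months: F = S·e^((r + u)·T), (r + u) = 0.0602 + 0.0293 = 0.0895
F = 9.242 · e^(0.0895 × 7/12) = 9.242 × 1.053595 = 9.7373
Value of long forward = (F − K)·e^(−rT) = (9.7373 − 9.066) · e^(−0.0602·7/12)
= 0.6713 × 0.965493 = 0.648
Short position value = −(long value) = -$0.648

-$0.648 per bushel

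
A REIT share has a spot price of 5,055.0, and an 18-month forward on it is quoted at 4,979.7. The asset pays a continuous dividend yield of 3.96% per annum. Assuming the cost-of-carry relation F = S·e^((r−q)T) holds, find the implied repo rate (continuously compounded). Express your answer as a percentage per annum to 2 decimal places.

2.96%

From F = S·e^((r−q)T): (r − q) = ln(F/S)/T
ln(4979.7/5055.0) = ln(0.985104) = -0.015008
(r − q) = -0.015008 / (18/12) = -0.010005
r = ln(F/S)/T + q = -0.010005 + 0.0396 = 0.029595
r = 2.96%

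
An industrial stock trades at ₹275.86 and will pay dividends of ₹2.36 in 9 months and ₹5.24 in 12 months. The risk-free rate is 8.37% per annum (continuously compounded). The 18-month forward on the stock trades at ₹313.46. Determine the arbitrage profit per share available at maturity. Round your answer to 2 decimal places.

₹8.67 per share

PV(dividends) I = 2.36·e^(−0.0837·9/12) + 5.24·e^(−0.0837·12/12) = 7.0357
Fair forward F* = (S − I)·e^(rT) = (275.86 − 7.0357)·e^0.125550 = 268.8243 × 1.133772 = 304.7855
Market ₹313.46 > fair 304.7855: forward overpriced → cash-and-carry (borrow at r, buy the stock and collect the dividends, short the forward).
Profit at T = |F_mkt − F*| = |313.46 − 304.7855| = ₹8.67 per share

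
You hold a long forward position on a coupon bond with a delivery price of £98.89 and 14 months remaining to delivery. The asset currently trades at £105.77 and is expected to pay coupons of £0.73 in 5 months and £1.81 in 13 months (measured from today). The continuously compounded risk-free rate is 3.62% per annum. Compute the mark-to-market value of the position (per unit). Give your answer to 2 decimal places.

£8.51

PV(remaining coupons) I = 0.73·e^(−0.0362·5/12) + 1.81·e^(−0.0362·13/12) = 2.4595
Current forward F = (S − I)·e^(rT) = (105.77 − 2.4595)·e^(0.0362·14/12) = 103.3105 × 1.043138 = 107.7671
Value (long) = (F − K)·e^(−rT) = (107.7671 − 98.89) × 0.958646 = 8.5100
Value = £8.51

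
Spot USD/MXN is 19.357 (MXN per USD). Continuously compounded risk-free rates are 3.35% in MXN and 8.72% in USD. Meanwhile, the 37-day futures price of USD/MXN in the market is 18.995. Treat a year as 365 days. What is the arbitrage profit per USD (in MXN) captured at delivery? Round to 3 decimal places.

Fair futures: F* = S·e^(carry·T), with carry = (r_MXN − r_USD) = 0.0335 − 0.0872 = -0.0537
F* = 19.357 · e^(-0.0537 × 37/365) = 19.357 · e^-0.005444 = 19.357 × 0.994571 = 19.2519
Market 18.995 < fair 19.2519: forward underpriced → reverse cash-and-carry (short spot, go long the forward).
At maturity, profit = |F_mkt − F*| = |18.995 − 19.2519| = 0.257 per USD (in MXN)

0.257 per USD (in MXN)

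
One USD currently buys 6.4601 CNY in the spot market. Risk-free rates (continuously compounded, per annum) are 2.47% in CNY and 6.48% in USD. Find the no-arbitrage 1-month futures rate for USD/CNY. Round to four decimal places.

F = S·e^((r_CNY − r_USD)T) = 6.4601 · e^((0.0247 − 0.0648) × 1/12)
= 6.4601 · e^-0.003342 = 6.4601 × 0.996664
F = 6.4385 CNY per USD

6.4385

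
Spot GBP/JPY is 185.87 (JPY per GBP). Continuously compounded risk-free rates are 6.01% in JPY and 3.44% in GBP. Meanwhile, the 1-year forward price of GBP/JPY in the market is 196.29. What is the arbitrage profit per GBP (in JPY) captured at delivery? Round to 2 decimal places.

Fair forward: F* = S·e^(carry·T), with carry = (r_JPY − r_GBP) = 0.0601 − 0.0344 = 0.0257
F* = 185.87 · e^(0.0257 × 1) = 185.87 · e^0.025700 = 185.87 × 1.026033 = 190.7088
Market 196.29 > fair 190.7088: forward overpriced → cash-and-carry (buy spot, short the forward).
At maturity, profit = |F_mkt − F*| = |196.29 − 190.7088| = 5.58 per GBP (in JPY)

5.58 per GBP (in JPY)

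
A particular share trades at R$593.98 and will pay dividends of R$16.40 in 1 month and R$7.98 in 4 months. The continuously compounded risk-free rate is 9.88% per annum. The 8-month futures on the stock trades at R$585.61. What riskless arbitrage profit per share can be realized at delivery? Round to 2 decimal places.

PV(dividends) I = 16.40·e^(−0.0988·1/12) + 7.98·e^(−0.0988·4/12) = 23.9870
Fair futures F* = (S − I)·e^(rT) = (593.98 − 23.9870)·e^0.065867 = 569.9930 × 1.068085 = 608.8010
Market R$585.61 < fair 608.8010: forward underpriced → reverse cash-and-carry (short the stock, invest proceeds at r, pay the dividends, go long the forward).
Profit at T = |F_mkt − F*| = |585.61 − 608.8010| = R$23.19 per share

R$23.19 per share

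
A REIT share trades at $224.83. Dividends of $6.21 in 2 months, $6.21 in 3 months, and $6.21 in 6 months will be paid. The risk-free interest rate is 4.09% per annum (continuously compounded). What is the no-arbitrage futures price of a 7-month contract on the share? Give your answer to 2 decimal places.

PV(dividends) I = 6.21·e^(−0.0409·2/12) + 6.21·e^(−0.0409·3/12) + 6.21·e^(−0.0409·6/12)
I = 6.1678 + 6.1468 + 6.0843 = 18.3989
F = (S − I)·e^(rT) = (224.83 − 18.3989) · e^(0.0409·7/12)
= 206.4311 · e^0.023858 = 206.4311 × 1.024145 = $211.42

$211.42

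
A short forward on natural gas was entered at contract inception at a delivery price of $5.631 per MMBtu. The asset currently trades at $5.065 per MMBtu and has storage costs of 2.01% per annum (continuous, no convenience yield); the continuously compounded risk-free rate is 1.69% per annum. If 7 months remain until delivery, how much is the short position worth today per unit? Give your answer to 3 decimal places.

Current fair forward for the remaining 7 months: F = S·e^((r + u)·T), (r + u) = 0.0169 + 0.0201 = 0.0370
F = 5.065 · e^(0.0370 × 7/12) = 5.065 × 1.021818 = 5.1755
Value of long forward = (F − K)·e^(−rT) = (5.1755 − 5.631) · e^(−0.0169·7/12)
= -0.4555 × 0.990190 = -0.451
Short position value = −(long value) = $0.451

$0.451 per MMBtu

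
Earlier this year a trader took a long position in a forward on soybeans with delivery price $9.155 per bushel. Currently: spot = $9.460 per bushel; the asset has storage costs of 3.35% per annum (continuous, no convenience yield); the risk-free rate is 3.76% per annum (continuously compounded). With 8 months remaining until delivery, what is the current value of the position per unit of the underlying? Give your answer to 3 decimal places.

Current fair forward for the remaining 8 months: F = S·e^((r + u)·T), (r + u) = 0.0376 + 0.0335 = 0.0711
F = 9.460 · e^(0.0711 × 8/12) = 9.460 × 1.048541 = 9.9192
Value of long forward = (F − K)·e^(−rT) = (9.9192 − 9.155) · e^(−0.0376·8/12)
= 0.7642 × 0.975245 = 0.745

$0.745 per bushel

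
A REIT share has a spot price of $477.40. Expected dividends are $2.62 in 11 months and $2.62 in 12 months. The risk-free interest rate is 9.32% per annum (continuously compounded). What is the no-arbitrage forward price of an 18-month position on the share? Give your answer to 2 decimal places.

$543.52

PV(dividends) I = 2.62·e^(−0.0932·11/12) + 2.62·e^(−0.0932·12/12)
I = 2.4055 + 2.3868 = 4.7923
F = (S − I)·e^(rT) = (477.40 − 4.7923) · e^(0.0932·18/12)
= 472.6077 · e^0.139800 = 472.6077 × 1.150044 = $543.52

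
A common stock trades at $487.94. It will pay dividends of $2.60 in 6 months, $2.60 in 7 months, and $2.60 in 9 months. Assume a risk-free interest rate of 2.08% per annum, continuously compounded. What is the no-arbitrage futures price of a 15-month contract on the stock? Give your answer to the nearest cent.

$492.89

PV(dividends) I = 2.60·e^(−0.0208·6/12) + 2.60·e^(−0.0208·7/12) + 2.60·e^(−0.0208·9/12)
I = 2.5731 + 2.5686 + 2.5598 = 7.7015
F = (S − I)·e^(rT) = (487.94 − 7.7015) · e^(0.0208·15/12)
= 480.2385 · e^0.026000 = 480.2385 × 1.026341 = $492.89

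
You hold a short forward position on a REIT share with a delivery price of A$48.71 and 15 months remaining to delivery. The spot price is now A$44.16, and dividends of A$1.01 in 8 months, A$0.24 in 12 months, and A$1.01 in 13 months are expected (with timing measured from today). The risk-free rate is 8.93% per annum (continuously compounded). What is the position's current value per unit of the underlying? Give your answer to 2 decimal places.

PV(remaining dividends) I = 1.01·e^(−0.0893·8/12) + 0.24·e^(−0.0893·12/12) + 1.01·e^(−0.0893·13/12) = 2.0880
Current forward F = (S − I)·e^(rT) = (44.16 − 2.0880)·e^(0.0893·15/12) = 42.0720 × 1.118093 = 47.0404
Value (long) = (F − K)·e^(−rT) = (47.0404 − 48.71) × 0.894380 = -1.4933
Short position value = −(long value) = A$1.49

A$1.49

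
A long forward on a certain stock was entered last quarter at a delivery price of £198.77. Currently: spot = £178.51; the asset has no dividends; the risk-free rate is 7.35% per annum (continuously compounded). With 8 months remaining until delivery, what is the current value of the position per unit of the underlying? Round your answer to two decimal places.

-£10.76

Current fair forward for the remaining 8 months: F = S·e^(r·T), r = 0.0735
F = 178.51 · e^(0.0735 × 8/12) = 178.51 × 1.050220 = 187.4748
Value of long forward = (F − K)·e^(−rT) = (187.4748 − 198.77) · e^(−0.0735·8/12)
= -11.2952 × 0.952181 = -10.76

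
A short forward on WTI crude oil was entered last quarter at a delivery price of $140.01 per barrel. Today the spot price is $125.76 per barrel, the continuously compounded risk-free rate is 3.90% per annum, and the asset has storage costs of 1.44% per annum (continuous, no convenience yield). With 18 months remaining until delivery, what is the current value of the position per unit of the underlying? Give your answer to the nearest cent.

Current fair forward for the remaining 18 months: F = S·e^((r + u)·T), (r + u) = 0.0390 + 0.0144 = 0.0534
F = 125.76 · e^(0.0534 × 18/12) = 125.76 × 1.083395 = 136.2478
Value of long forward = (F − K)·e^(−rT) = (136.2478 − 140.01) · e^(−0.0390·18/12)
= -3.7622 × 0.943178 = -3.55
Short position value = −(long value) = $3.55

$3.55 per barrel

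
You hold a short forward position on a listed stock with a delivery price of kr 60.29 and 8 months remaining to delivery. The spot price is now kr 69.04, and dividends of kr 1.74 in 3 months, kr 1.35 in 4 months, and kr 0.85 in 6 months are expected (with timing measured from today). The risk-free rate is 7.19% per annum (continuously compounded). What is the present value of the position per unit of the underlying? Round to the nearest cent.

-kr 7.72

PV(remaining dividends) I = 1.74·e^(−0.0719·3/12) + 1.35·e^(−0.0719·4/12) + 0.85·e^(−0.0719·6/12) = 3.8470
Current forward F = (S − I)·e^(rT) = (69.04 − 3.8470)·e^(0.0719·8/12) = 65.1930 × 1.049101 = 68.3940
Value (long) = (F − K)·e^(−rT) = (68.3940 − 60.29) × 0.953197 = 7.7247
Short position value = −(long value) = -kr 7.72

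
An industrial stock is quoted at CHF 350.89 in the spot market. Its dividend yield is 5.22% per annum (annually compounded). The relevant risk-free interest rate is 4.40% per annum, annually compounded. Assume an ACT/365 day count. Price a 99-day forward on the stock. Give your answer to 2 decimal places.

F = S · (1+r)^T / (1+q)^T
= 350.89 × 1.011748 / 1.013897 = 350.89 × 0.997880
F = CHF 350.15

CHF 350.15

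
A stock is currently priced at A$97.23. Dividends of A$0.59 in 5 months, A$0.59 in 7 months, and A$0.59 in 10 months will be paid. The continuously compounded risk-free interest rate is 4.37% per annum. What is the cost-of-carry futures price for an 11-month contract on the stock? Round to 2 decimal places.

A$99.41

PV(dividends) I = 0.59·e^(−0.0437·5/12) + 0.59·e^(−0.0437·7/12) + 0.59·e^(−0.0437·10/12)
I = 0.5794 + 0.5751 + 0.5689 = 1.7234
F = (S − I)·e^(rT) = (97.23 − 1.7234) · e^(0.0437·11/12)
= 95.5066 · e^0.040058 = 95.5066 × 1.040871 = A$99.41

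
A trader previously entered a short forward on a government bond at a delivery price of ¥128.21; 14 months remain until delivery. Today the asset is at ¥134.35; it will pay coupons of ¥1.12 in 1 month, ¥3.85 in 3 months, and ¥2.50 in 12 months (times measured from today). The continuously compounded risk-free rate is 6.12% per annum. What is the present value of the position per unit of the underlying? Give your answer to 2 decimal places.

PV(remaining coupons) I = 1.12·e^(−0.0612·1/12) + 3.85·e^(−0.0612·3/12) + 2.50·e^(−0.0612·12/12) = 7.2574
Current forward F = (S − I)·e^(rT) = (134.35 − 7.2574)·e^(0.0612·14/12) = 127.0926 × 1.074011 = 136.4989
Value (long) = (F − K)·e^(−rT) = (136.4989 − 128.21) × 0.931089 = 7.7177
Short position value = −(long value) = -¥7.72

-¥7.72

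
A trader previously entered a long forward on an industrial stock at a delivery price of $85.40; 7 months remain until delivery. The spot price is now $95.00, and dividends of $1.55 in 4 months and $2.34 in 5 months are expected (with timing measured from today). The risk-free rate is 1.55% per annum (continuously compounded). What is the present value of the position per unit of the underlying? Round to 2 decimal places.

PV(remaining dividends) I = 1.55·e^(−0.0155·4/12) + 2.34·e^(−0.0155·5/12) = 3.8669
Current forward F = (S − I)·e^(rT) = (95.00 − 3.8669)·e^(0.0155·7/12) = 91.1331 × 1.009083 = 91.9609
Value (long) = (F − K)·e^(−rT) = (91.9609 − 85.40) × 0.990999 = 6.5018
Value = $6.50

$6.50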